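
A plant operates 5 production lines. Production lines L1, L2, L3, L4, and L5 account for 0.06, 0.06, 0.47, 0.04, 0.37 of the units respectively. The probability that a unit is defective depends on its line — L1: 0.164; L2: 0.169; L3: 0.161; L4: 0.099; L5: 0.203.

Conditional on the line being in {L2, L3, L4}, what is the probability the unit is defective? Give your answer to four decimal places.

Let S = {L2, L3, L4}.
P(S) = 0.06 + 0.47 + 0.04 = 0.57.
P(D ∩ S) = 0.169·0.06 + 0.161·0.47 + 0.099·0.04 = 0.01014 + 0.07567 + 0.00396 = 0.08977.
P(D | S) = 0.08977 / 0.57 = 0.157491…

0.1575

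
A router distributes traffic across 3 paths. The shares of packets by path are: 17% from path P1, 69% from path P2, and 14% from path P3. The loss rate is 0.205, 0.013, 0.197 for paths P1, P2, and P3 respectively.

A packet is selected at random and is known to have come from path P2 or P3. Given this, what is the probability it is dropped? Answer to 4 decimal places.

0.0440

Let S = {P2, P3}.
P(S) = 0.69 + 0.14 = 0.83.
P(L ∩ S) = 0.013·0.69 + 0.197·0.14 = 0.00897 + 0.02758 = 0.03655.
P(L | S) = 0.03655 / 0.83 = 0.044036…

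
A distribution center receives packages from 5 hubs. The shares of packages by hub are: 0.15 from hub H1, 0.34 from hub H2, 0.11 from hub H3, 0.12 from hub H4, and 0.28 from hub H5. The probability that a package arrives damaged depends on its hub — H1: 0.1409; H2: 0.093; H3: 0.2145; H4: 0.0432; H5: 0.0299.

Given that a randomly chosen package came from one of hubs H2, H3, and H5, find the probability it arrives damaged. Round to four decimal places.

P(D|S) ≈ 0.0871

Let S = {H2, H3, H5}.
P(S) = 0.34 + 0.11 + 0.28 = 0.73.
P(D ∩ S) = 0.093·0.34 + 0.2145·0.11 + 0.0299·0.28 = 0.03162 + 0.023595 + 0.008372 = 0.063587.
P(D | S) = 0.063587 / 0.73 = 0.087105…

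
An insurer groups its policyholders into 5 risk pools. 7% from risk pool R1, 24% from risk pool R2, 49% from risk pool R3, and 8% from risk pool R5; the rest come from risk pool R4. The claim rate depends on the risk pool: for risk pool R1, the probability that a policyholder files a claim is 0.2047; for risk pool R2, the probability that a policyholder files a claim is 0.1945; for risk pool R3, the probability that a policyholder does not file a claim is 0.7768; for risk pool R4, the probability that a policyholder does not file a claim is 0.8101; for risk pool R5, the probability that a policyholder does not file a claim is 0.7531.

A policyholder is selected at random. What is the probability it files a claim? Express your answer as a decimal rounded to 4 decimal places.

0.2129

P(R4) = 1 − (0.07 + 0.24 + 0.49 + 0.08) = 0.12.
P(C|R3) = 1 − 0.7768 = 0.2232.
P(C|R4) = 1 − 0.8101 = 0.1899.
P(C|R5) = 1 − 0.7531 = 0.2469.
P(C) = P(C|R1)·P(R1) + P(C|R2)·P(R2) + P(C|R3)·P(R3) + P(C|R4)·P(R4) + P(C|R5)·P(R5)
      = 0.2047·0.07 + 0.1945·0.24 + 0.2232·0.49 + 0.1899·0.12 + 0.2469·0.08
      = 0.014329 + 0.04668 + 0.109368 + 0.022788 + 0.019752 = 0.212917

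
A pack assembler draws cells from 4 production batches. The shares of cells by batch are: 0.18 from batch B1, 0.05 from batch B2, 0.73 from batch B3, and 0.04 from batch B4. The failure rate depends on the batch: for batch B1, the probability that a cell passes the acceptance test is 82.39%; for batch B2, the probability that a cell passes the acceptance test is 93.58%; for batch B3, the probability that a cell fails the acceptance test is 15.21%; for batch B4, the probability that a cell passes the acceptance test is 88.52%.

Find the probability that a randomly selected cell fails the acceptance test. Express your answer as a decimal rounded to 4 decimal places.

P(F|B1) = 1 − 0.8239 = 0.1761.
P(F|B2) = 1 − 0.9358 = 0.0642.
P(F|B4) = 1 − 0.8852 = 0.1148.
P(F) = P(F|B1)·P(B1) + P(F|B2)·P(B2) + P(F|B3)·P(B3) + P(F|B4)·P(B4)
      = 0.1761·0.18 + 0.0642·0.05 + 0.1521·0.73 + 0.1148·0.04
      = 0.031698 + 0.00321 + 0.111033 + 0.004592 = 0.150533

0.1505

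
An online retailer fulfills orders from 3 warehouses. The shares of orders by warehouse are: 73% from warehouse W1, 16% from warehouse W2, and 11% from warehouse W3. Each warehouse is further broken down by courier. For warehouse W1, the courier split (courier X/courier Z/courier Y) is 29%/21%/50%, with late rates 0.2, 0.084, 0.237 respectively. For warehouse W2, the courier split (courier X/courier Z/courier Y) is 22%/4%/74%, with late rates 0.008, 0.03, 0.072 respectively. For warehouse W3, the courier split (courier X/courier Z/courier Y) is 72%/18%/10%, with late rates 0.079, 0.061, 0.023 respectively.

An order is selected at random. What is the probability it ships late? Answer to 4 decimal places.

P(L|W1) = 0.29·0.2 + 0.21·0.084 + 0.5·0.237 = 0.058 + 0.01764 + 0.1185 = 0.19414
P(L|W2) = 0.22·0.008 + 0.04·0.03 + 0.74·0.072 = 0.00176 + 0.0012 + 0.05328 = 0.05624
P(L|W3) = 0.72·0.079 + 0.18·0.061 + 0.1·0.023 = 0.05688 + 0.01098 + 0.0023 = 0.07016
Then overall,
P(L) = 0.73·0.19414 + 0.16·0.05624 + 0.11·0.07016
      = 0.1417222 + 0.0089984 + 0.0077176 = 0.1584382

P(L) ≈ 0.1584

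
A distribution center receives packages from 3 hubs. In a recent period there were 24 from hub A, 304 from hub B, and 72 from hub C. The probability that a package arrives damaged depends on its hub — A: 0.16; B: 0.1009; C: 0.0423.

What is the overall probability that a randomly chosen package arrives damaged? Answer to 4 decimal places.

Total: 24 + 304 + 72 = 400.
P(A) = 24/400 = 0.06. P(B) = 304/400 = 0.76. P(C) = 72/400 = 0.18.
Using total probability over the partition,
P(D) = P(D|A)·P(A) + P(D|B)·P(B) + P(D|C)·P(C)
      = 0.16·0.06 + 0.1009·0.76 + 0.0423·0.18
      = 0.0096 + 0.076684 + 0.007614 = 0.093898

0.0939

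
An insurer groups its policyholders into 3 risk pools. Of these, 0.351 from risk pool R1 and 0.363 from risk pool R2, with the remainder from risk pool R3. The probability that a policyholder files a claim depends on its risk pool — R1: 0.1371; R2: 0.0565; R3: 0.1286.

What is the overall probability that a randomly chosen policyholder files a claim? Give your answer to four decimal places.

P(R3) = 1 − (0.351 + 0.363) = 0.286.
Summing over the partition,
P(C) = P(C|R1)·P(R1) + P(C|R2)·P(R2) + P(C|R3)·P(R3)
      = 0.1371·0.351 + 0.0565·0.363 + 0.1286·0.286
      = 0.0481221 + 0.0205095 + 0.0367796 = 0.1054112

0.1054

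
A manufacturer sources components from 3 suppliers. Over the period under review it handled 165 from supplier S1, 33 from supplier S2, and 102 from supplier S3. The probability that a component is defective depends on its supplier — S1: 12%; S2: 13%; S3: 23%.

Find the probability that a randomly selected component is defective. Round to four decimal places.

P(D) ≈ 0.1585

Total: 165 + 33 + 102 = 300.
P(S1) = 165/300 = 0.55. P(S2) = 33/300 = 0.11. P(S3) = 102/300 = 0.34.
P(D) = P(D|S1)·P(S1) + P(D|S2)·P(S2) + P(D|S3)·P(S3)
      = 0.12·0.55 + 0.13·0.11 + 0.23·0.34
      = 0.066 + 0.0143 + 0.0782 = 0.1585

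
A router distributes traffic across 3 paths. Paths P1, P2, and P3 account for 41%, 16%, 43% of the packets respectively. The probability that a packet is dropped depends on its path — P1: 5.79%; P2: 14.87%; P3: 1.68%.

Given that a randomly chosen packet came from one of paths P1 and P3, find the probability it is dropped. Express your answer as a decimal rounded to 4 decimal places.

Let S = {P1, P3}.
P(S) = 0.41 + 0.43 = 0.84.
P(L ∩ S) = 0.0579·0.41 + 0.0168·0.43 = 0.023739 + 0.007224 = 0.030963.
P(L | S) = 0.030963 / 0.84 = 0.036861…

P(L|S) ≈ 0.0369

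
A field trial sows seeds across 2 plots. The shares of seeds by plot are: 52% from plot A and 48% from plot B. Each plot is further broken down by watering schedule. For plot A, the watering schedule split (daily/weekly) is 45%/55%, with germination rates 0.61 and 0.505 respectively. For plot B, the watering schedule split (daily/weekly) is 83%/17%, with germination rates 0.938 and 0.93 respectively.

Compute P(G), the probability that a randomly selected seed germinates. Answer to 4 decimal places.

P(G) ≈ 0.7368

P(G|A) = 0.45·0.61 + 0.55·0.505 = 0.2745 + 0.27775 = 0.55225
P(G|B) = 0.83·0.938 + 0.17·0.93 = 0.77854 + 0.1581 = 0.93664
Then overall,
P(G) = 0.52·0.55225 + 0.48·0.93664
      = 0.28717 + 0.4495872 = 0.7367572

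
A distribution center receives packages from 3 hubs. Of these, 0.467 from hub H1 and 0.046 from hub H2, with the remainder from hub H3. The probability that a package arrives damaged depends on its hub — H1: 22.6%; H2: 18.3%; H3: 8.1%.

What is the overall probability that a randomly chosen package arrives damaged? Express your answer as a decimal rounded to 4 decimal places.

P(H3) = 1 − (0.467 + 0.046) = 0.487.
P(D) = P(D|H1)·P(H1) + P(D|H2)·P(H2) + P(D|H3)·P(H3)
      = 0.226·0.467 + 0.183·0.046 + 0.081·0.487
      = 0.105542 + 0.008418 + 0.039447 = 0.153407

0.1534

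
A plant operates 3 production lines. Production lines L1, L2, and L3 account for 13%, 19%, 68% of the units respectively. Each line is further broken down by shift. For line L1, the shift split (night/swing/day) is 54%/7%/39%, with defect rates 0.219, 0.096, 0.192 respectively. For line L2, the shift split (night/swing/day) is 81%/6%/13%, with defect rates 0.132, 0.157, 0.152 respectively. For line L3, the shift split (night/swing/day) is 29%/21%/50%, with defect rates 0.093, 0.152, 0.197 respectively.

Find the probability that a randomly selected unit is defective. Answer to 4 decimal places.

P(D|L1) = 0.54·0.219 + 0.07·0.096 + 0.39·0.192 = 0.11826 + 0.00672 + 0.07488 = 0.19986
P(D|L2) = 0.81·0.132 + 0.06·0.157 + 0.13·0.152 = 0.10692 + 0.00942 + 0.01976 = 0.1361
P(D|L3) = 0.29·0.093 + 0.21·0.152 + 0.5·0.197 = 0.02697 + 0.03192 + 0.0985 = 0.15739
Then overall,
P(D) = 0.13·0.19986 + 0.19·0.1361 + 0.68·0.15739
      = 0.0259818 + 0.025859 + 0.1070252 = 0.158866

0.1589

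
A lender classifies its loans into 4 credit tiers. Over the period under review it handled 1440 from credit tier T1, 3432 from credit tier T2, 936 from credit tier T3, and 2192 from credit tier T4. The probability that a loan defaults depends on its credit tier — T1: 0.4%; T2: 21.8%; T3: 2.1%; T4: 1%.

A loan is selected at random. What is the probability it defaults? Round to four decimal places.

Total: 1440 + 3432 + 936 + 2192 = 8000.
P(T1) = 1440/8000 = 0.18. P(T2) = 3432/8000 = 0.429. P(T3) = 936/8000 = 0.117. P(T4) = 2192/8000 = 0.274.
P(D) = P(D|T1)·P(T1) + P(D|T2)·P(T2) + P(D|T3)·P(T3) + P(D|T4)·P(T4)
      = 0.004·0.18 + 0.218·0.429 + 0.021·0.117 + 0.01·0.274
      = 0.00072 + 0.093522 + 0.002457 + 0.00274 = 0.099439

P(D) ≈ 0.0994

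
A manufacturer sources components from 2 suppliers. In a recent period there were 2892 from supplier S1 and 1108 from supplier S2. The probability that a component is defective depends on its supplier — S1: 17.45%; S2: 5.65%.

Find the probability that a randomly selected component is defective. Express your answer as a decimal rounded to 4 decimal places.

P(D) ≈ 0.1418

Total: 2892 + 1108 = 4000.
P(S1) = 2892/4000 = 0.723. P(S2) = 1108/4000 = 0.277.
P(D) = P(D|S1)·P(S1) + P(D|S2)·P(S2)
      = 0.1745·0.723 + 0.0565·0.277
      = 0.1261635 + 0.0156505 = 0.141814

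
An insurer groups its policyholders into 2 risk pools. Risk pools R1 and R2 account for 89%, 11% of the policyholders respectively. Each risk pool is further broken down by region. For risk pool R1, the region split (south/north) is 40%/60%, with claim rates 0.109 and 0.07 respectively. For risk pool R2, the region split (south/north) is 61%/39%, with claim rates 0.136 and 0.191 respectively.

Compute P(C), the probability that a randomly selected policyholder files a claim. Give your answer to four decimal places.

P(C) ≈ 0.0935

P(C|R1) = 0.4·0.109 + 0.6·0.07 = 0.0436 + 0.042 = 0.0856
P(C|R2) = 0.61·0.136 + 0.39·0.191 = 0.08296 + 0.07449 = 0.15745
Then overall,
P(C) = 0.89·0.0856 + 0.11·0.15745
      = 0.076184 + 0.0173195 = 0.0935035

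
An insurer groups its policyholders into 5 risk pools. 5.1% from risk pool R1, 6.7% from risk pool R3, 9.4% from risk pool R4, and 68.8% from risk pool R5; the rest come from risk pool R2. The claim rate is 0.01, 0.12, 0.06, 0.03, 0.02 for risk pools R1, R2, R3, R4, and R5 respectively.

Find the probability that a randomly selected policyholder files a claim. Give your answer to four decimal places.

P(C) ≈ 0.0331

P(R2) = 1 − (0.051 + 0.067 + 0.094 + 0.688) = 0.1.
P(C) = P(C|R1)·P(R1) + P(C|R2)·P(R2) + P(C|R3)·P(R3) + P(C|R4)·P(R4) + P(C|R5)·P(R5)
      = 0.01·0.051 + 0.12·0.1 + 0.06·0.067 + 0.03·0.094 + 0.02·0.688
      = 0.00051 + 0.012 + 0.00402 + 0.00282 + 0.01376 = 0.03311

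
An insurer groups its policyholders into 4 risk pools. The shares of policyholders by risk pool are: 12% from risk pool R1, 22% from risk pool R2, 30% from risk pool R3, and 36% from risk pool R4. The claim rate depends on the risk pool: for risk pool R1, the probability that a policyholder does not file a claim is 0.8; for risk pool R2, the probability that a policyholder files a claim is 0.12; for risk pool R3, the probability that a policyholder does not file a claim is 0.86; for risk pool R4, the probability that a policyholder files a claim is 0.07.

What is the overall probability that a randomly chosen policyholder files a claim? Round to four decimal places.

P(C|R1) = 1 − 0.8 = 0.2.
P(C|R3) = 1 − 0.86 = 0.14.
By the law of total probability,
P(C) = P(C|R1)·P(R1) + P(C|R2)·P(R2) + P(C|R3)·P(R3) + P(C|R4)·P(R4)
      = 0.2·0.12 + 0.12·0.22 + 0.14·0.3 + 0.07·0.36
      = 0.024 + 0.0264 + 0.042 + 0.0252 = 0.1176

0.1176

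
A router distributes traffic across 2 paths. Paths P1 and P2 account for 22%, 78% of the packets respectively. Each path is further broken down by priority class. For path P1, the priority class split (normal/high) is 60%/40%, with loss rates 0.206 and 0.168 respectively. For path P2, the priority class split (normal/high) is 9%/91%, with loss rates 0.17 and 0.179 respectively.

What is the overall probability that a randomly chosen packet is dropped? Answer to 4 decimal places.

P(L) ≈ 0.1810

P(L|P1) = 0.6·0.206 + 0.4·0.168 = 0.1236 + 0.0672 = 0.1908
P(L|P2) = 0.09·0.17 + 0.91·0.179 = 0.0153 + 0.16289 = 0.17819
Then overall,
P(L) = 0.22·0.1908 + 0.78·0.17819
      = 0.041976 + 0.1389882 = 0.1809642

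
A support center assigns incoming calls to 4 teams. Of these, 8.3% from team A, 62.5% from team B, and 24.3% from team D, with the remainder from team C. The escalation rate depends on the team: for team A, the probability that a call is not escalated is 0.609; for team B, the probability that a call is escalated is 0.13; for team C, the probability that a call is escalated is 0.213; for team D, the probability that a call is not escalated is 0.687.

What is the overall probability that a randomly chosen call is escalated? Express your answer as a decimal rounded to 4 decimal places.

P(E) ≈ 0.2002

P(C) = 1 − (0.083 + 0.625 + 0.243) = 0.049.
P(E|A) = 1 − 0.609 = 0.391.
P(E|D) = 1 − 0.687 = 0.313.
Using total probability over the partition,
P(E) = P(E|A)·P(A) + P(E|B)·P(B) + P(E|C)·P(C) + P(E|D)·P(D)
      = 0.391·0.083 + 0.13·0.625 + 0.213·0.049 + 0.313·0.243
      = 0.032453 + 0.08125 + 0.010437 + 0.076059 = 0.200199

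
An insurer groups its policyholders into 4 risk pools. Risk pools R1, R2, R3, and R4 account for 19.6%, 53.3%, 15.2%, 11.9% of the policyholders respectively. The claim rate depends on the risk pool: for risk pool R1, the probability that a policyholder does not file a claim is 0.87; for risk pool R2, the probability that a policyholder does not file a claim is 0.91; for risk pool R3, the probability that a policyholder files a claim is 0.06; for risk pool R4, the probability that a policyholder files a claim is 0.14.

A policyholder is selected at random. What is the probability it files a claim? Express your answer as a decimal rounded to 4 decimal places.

P(C|R1) = 1 − 0.87 = 0.13.
P(C|R2) = 1 − 0.91 = 0.09.
By the law of total probability,
P(C) = P(C|R1)·P(R1) + P(C|R2)·P(R2) + P(C|R3)·P(R3) + P(C|R4)·P(R4)
      = 0.13·0.196 + 0.09·0.533 + 0.06·0.152 + 0.14·0.119
      = 0.02548 + 0.04797 + 0.00912 + 0.01666 = 0.09923

0.0992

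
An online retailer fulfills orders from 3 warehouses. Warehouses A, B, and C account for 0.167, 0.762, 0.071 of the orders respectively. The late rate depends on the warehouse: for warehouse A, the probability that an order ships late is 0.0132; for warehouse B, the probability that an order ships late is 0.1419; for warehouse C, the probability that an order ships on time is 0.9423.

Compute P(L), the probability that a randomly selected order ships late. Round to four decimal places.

P(L|C) = 1 − 0.9423 = 0.0577.
P(L) = P(L|A)·P(A) + P(L|B)·P(B) + P(L|C)·P(C)
      = 0.0132·0.167 + 0.1419·0.762 + 0.0577·0.071
      = 0.0022044 + 0.1081278 + 0.0040967 = 0.1144289

P(L) ≈ 0.1144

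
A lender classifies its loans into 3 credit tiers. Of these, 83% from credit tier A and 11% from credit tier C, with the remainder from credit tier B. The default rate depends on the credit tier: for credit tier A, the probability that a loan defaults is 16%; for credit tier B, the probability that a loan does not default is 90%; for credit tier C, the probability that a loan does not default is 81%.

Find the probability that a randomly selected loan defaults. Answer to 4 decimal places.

P(B) = 1 − (0.83 + 0.11) = 0.06.
P(D|B) = 1 − 0.9 = 0.1.
P(D|C) = 1 − 0.81 = 0.19.
Using total probability over the partition,
P(D) = P(D|A)·P(A) + P(D|B)·P(B) + P(D|C)·P(C)
      = 0.16·0.83 + 0.1·0.06 + 0.19·0.11
      = 0.1328 + 0.006 + 0.0209 = 0.1597

P(D) ≈ 0.1597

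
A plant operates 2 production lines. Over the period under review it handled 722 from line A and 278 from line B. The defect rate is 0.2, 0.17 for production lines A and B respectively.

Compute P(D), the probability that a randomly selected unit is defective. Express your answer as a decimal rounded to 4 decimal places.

P(D) ≈ 0.1917

Total: 722 + 278 = 1000.
P(A) = 722/1000 = 0.722. P(B) = 278/1000 = 0.278.
By the law of total probability,
P(D) = P(D|A)·P(A) + P(D|B)·P(B)
      = 0.2·0.722 + 0.17·0.278
      = 0.1444 + 0.04726 = 0.19166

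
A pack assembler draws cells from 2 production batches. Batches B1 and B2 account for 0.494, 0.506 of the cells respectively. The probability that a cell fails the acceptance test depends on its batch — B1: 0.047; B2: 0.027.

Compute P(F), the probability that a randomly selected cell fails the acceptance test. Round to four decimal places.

0.0369

Summing over the partition,
P(F) = P(F|B1)·P(B1) + P(F|B2)·P(B2)
      = 0.047·0.494 + 0.027·0.506
      = 0.023218 + 0.013662 = 0.03688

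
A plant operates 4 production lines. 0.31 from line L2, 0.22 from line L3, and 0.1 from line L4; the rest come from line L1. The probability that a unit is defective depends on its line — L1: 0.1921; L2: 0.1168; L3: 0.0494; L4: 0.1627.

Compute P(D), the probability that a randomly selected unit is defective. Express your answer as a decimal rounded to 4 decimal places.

P(L1) = 1 − (0.31 + 0.22 + 0.1) = 0.37.
P(D) = P(D|L1)·P(L1) + P(D|L2)·P(L2) + P(D|L3)·P(L3) + P(D|L4)·P(L4)
      = 0.1921·0.37 + 0.1168·0.31 + 0.0494·0.22 + 0.1627·0.1
      = 0.071077 + 0.036208 + 0.010868 + 0.01627 = 0.134423

0.1344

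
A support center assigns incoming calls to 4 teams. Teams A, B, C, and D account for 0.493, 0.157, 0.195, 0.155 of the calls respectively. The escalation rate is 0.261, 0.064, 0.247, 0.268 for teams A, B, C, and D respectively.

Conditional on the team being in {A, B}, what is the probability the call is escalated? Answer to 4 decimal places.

Let S = {A, B}.
P(S) = 0.493 + 0.157 = 0.65.
P(E ∩ S) = 0.261·0.493 + 0.064·0.157 = 0.128673 + 0.010048 = 0.138721.
P(E | S) = 0.138721 / 0.65 = 0.213417…

0.2134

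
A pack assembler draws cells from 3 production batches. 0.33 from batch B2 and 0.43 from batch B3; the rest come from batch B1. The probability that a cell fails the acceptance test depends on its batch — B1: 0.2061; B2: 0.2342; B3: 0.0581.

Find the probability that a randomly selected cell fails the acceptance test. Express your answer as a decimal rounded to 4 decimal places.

P(F) ≈ 0.1517

P(B1) = 1 − (0.33 + 0.43) = 0.24.
By the law of total probability,
P(F) = P(F|B1)·P(B1) + P(F|B2)·P(B2) + P(F|B3)·P(B3)
      = 0.2061·0.24 + 0.2342·0.33 + 0.0581·0.43
      = 0.049464 + 0.077286 + 0.024983 = 0.151733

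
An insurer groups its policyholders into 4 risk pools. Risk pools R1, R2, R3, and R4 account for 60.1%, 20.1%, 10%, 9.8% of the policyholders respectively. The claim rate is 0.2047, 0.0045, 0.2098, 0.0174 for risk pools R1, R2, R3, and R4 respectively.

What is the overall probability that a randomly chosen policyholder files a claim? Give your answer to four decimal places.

P(C) = P(C|R1)·P(R1) + P(C|R2)·P(R2) + P(C|R3)·P(R3) + P(C|R4)·P(R4)
      = 0.2047·0.601 + 0.0045·0.201 + 0.2098·0.1 + 0.0174·0.098
      = 0.1230247 + 0.0009045 + 0.02098 + 0.0017052 = 0.1466144

0.1466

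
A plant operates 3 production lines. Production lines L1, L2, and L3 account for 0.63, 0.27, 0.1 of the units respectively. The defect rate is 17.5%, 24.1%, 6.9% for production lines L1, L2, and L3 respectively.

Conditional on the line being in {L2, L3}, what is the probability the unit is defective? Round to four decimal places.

P(D|S) ≈ 0.1945

Let S = {L2, L3}.
P(S) = 0.27 + 0.1 = 0.37.
P(D ∩ S) = 0.241·0.27 + 0.069·0.1 = 0.06507 + 0.0069 = 0.07197.
P(D | S) = 0.07197 / 0.37 = 0.194514…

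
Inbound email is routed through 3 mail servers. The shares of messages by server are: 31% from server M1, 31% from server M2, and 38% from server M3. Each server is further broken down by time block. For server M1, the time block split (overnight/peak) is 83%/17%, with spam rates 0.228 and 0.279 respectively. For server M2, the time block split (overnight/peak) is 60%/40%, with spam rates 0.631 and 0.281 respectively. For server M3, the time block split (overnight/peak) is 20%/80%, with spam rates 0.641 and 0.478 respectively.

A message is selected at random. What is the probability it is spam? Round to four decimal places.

0.4196

P(S|M1) = 0.83·0.228 + 0.17·0.279 = 0.18924 + 0.04743 = 0.23667
P(S|M2) = 0.6·0.631 + 0.4·0.281 = 0.3786 + 0.1124 = 0.491
P(S|M3) = 0.2·0.641 + 0.8·0.478 = 0.1282 + 0.3824 = 0.5106
By total probability over the outer partition,
P(S) = 0.31·0.23667 + 0.31·0.491 + 0.38·0.5106
      = 0.0733677 + 0.15221 + 0.194028 = 0.4196057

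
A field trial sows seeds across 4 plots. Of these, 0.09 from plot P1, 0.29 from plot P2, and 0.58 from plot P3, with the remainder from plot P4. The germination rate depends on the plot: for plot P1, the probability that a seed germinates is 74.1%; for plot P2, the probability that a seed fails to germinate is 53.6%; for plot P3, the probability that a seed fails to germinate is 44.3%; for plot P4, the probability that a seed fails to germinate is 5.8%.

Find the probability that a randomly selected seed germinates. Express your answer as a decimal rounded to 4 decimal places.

P(G) ≈ 0.5620

P(P4) = 1 − (0.09 + 0.29 + 0.58) = 0.04.
P(G|P2) = 1 − 0.536 = 0.464.
P(G|P3) = 1 − 0.443 = 0.557.
P(G|P4) = 1 − 0.058 = 0.942.
P(G) = P(G|P1)·P(P1) + P(G|P2)·P(P2) + P(G|P3)·P(P3) + P(G|P4)·P(P4)
      = 0.741·0.09 + 0.464·0.29 + 0.557·0.58 + 0.942·0.04
      = 0.06669 + 0.13456 + 0.32306 + 0.03768 = 0.56199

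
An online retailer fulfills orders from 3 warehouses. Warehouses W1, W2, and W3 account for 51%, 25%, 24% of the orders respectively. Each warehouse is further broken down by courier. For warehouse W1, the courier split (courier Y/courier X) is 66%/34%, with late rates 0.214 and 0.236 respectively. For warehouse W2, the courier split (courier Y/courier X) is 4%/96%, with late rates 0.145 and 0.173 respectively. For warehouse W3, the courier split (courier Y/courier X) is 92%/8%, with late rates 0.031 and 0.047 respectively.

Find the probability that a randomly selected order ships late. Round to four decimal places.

P(L|W1) = 0.66·0.214 + 0.34·0.236 = 0.14124 + 0.08024 = 0.22148
P(L|W2) = 0.04·0.145 + 0.96·0.173 = 0.0058 + 0.16608 = 0.17188
P(L|W3) = 0.92·0.031 + 0.08·0.047 = 0.02852 + 0.00376 = 0.03228
Then overall,
P(L) = 0.51·0.22148 + 0.25·0.17188 + 0.24·0.03228
      = 0.1129548 + 0.04297 + 0.0077472 = 0.163672

P(L) ≈ 0.1637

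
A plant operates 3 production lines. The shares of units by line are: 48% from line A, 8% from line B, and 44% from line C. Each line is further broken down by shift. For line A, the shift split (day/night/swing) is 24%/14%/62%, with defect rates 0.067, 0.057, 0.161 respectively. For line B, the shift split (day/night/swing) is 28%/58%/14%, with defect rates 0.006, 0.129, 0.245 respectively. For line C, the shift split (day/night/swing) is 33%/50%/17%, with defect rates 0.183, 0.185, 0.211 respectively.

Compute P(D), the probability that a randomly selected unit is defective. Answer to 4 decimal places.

P(D) ≈ 0.1514

P(D|A) = 0.24·0.067 + 0.14·0.057 + 0.62·0.161 = 0.01608 + 0.00798 + 0.09982 = 0.12388
P(D|B) = 0.28·0.006 + 0.58·0.129 + 0.14·0.245 = 0.00168 + 0.07482 + 0.0343 = 0.1108
P(D|C) = 0.33·0.183 + 0.5·0.185 + 0.17·0.211 = 0.06039 + 0.0925 + 0.03587 = 0.18876
Then overall,
P(D) = 0.48·0.12388 + 0.08·0.1108 + 0.44·0.18876
      = 0.0594624 + 0.008864 + 0.0830544 = 0.1513808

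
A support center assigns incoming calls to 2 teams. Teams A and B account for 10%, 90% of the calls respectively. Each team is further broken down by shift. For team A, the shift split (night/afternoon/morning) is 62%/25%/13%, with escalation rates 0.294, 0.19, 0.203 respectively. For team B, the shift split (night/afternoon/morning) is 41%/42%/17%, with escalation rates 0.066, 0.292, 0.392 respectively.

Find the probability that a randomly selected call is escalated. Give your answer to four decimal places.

P(E|A) = 0.62·0.294 + 0.25·0.19 + 0.13·0.203 = 0.18228 + 0.0475 + 0.02639 = 0.25617
P(E|B) = 0.41·0.066 + 0.42·0.292 + 0.17·0.392 = 0.02706 + 0.12264 + 0.06664 = 0.21634
By total probability over the outer partition,
P(E) = 0.1·0.25617 + 0.9·0.21634
      = 0.025617 + 0.194706 = 0.220323

P(E) ≈ 0.2203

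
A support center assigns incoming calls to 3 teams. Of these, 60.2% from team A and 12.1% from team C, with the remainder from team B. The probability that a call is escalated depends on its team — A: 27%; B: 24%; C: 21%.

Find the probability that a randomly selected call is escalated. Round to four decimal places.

P(E) ≈ 0.2544

P(B) = 1 − (0.602 + 0.121) = 0.277.
Summing over the partition,
P(E) = P(E|A)·P(A) + P(E|B)·P(B) + P(E|C)·P(C)
      = 0.27·0.602 + 0.24·0.277 + 0.21·0.121
      = 0.16254 + 0.06648 + 0.02541 = 0.25443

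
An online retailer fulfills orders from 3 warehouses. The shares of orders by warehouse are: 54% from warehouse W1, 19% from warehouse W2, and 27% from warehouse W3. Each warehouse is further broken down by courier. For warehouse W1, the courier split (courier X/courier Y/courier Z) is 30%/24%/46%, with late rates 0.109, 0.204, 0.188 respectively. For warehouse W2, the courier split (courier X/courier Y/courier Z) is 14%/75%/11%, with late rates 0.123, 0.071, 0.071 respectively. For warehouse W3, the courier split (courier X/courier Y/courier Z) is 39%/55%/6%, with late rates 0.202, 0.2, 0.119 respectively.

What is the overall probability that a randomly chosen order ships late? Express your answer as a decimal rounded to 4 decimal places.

0.1586

P(L|W1) = 0.3·0.109 + 0.24·0.204 + 0.46·0.188 = 0.0327 + 0.04896 + 0.08648 = 0.16814
P(L|W2) = 0.14·0.123 + 0.75·0.071 + 0.11·0.071 = 0.01722 + 0.05325 + 0.00781 = 0.07828
P(L|W3) = 0.39·0.202 + 0.55·0.2 + 0.06·0.119 = 0.07878 + 0.11 + 0.00714 = 0.19592
By total probability over the outer partition,
P(L) = 0.54·0.16814 + 0.19·0.07828 + 0.27·0.19592
      = 0.0907956 + 0.0148732 + 0.0528984 = 0.1585672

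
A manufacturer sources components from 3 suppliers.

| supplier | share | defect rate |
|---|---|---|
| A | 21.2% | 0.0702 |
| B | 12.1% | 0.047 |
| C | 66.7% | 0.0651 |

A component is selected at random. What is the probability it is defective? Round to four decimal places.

0.0640

Using total probability over the partition,
P(D) = P(D|A)·P(A) + P(D|B)·P(B) + P(D|C)·P(C)
      = 0.0702·0.212 + 0.047·0.121 + 0.0651·0.667
      = 0.0148824 + 0.005687 + 0.0434217 = 0.0639911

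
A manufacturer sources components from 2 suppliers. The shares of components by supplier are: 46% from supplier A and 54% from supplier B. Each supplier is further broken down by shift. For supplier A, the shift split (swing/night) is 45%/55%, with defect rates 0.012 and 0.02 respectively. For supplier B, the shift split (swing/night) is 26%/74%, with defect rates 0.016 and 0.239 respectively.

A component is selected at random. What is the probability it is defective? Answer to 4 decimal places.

P(D|A) = 0.45·0.012 + 0.55·0.02 = 0.0054 + 0.011 = 0.0164
P(D|B) = 0.26·0.016 + 0.74·0.239 = 0.00416 + 0.17686 = 0.18102
Then overall,
P(D) = 0.46·0.0164 + 0.54·0.18102
      = 0.007544 + 0.0977508 = 0.1052948

0.1053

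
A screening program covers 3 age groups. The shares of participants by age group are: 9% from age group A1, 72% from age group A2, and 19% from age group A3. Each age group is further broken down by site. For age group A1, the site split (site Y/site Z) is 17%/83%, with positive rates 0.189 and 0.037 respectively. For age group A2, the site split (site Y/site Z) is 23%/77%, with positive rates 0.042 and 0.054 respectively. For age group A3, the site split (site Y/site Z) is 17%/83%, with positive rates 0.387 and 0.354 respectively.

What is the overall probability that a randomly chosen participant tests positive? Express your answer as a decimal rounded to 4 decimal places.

0.1109

P(T|A1) = 0.17·0.189 + 0.83·0.037 = 0.03213 + 0.03071 = 0.06284
P(T|A2) = 0.23·0.042 + 0.77·0.054 = 0.00966 + 0.04158 = 0.05124
P(T|A3) = 0.17·0.387 + 0.83·0.354 = 0.06579 + 0.29382 = 0.35961
Then overall,
P(T) = 0.09·0.06284 + 0.72·0.05124 + 0.19·0.35961
      = 0.0056556 + 0.0368928 + 0.0683259 = 0.1108743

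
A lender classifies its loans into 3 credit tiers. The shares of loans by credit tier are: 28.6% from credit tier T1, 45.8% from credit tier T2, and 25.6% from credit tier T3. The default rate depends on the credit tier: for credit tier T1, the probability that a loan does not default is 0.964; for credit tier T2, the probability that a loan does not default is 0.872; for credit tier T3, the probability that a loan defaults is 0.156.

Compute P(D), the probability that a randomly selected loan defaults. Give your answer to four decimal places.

0.1089

P(D|T1) = 1 − 0.964 = 0.036.
P(D|T2) = 1 − 0.872 = 0.128.
P(D) = P(D|T1)·P(T1) + P(D|T2)·P(T2) + P(D|T3)·P(T3)
      = 0.036·0.286 + 0.128·0.458 + 0.156·0.256
      = 0.010296 + 0.058624 + 0.039936 = 0.108856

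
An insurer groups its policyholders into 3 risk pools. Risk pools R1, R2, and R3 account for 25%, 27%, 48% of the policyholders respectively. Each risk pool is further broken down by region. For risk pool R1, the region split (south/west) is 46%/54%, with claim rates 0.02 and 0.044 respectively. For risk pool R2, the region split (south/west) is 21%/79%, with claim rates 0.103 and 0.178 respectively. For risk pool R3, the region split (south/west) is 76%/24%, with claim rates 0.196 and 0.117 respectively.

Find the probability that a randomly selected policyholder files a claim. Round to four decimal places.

0.1370

P(C|R1) = 0.46·0.02 + 0.54·0.044 = 0.0092 + 0.02376 = 0.03296
P(C|R2) = 0.21·0.103 + 0.79·0.178 = 0.02163 + 0.14062 = 0.16225
P(C|R3) = 0.76·0.196 + 0.24·0.117 = 0.14896 + 0.02808 = 0.17704
By total probability over the outer partition,
P(C) = 0.25·0.03296 + 0.27·0.16225 + 0.48·0.17704
      = 0.00824 + 0.0438075 + 0.0849792 = 0.1370267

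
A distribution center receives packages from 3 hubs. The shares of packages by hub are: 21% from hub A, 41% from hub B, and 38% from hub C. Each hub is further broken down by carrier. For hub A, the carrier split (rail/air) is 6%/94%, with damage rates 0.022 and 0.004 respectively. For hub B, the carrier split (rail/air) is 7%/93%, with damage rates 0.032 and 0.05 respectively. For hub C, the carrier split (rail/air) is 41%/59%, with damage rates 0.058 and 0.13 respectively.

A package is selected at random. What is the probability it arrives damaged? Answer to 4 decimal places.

P(D|A) = 0.06·0.022 + 0.94·0.004 = 0.00132 + 0.00376 = 0.00508
P(D|B) = 0.07·0.032 + 0.93·0.05 = 0.00224 + 0.0465 = 0.04874
P(D|C) = 0.41·0.058 + 0.59·0.13 = 0.02378 + 0.0767 = 0.10048
Then overall,
P(D) = 0.21·0.00508 + 0.41·0.04874 + 0.38·0.10048
      = 0.0010668 + 0.0199834 + 0.0381824 = 0.0592326

P(D) ≈ 0.0592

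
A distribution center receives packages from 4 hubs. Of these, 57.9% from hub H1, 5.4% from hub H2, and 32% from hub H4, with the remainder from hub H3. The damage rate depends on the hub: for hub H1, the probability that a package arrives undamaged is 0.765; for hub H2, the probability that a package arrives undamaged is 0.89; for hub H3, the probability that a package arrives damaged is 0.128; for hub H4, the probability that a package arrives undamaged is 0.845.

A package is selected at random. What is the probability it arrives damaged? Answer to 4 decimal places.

P(D) ≈ 0.1976

P(H3) = 1 − (0.579 + 0.054 + 0.32) = 0.047.
P(D|H1) = 1 − 0.765 = 0.235.
P(D|H2) = 1 − 0.89 = 0.11.
P(D|H4) = 1 − 0.845 = 0.155.
Summing over the partition,
P(D) = P(D|H1)·P(H1) + P(D|H2)·P(H2) + P(D|H3)·P(H3) + P(D|H4)·P(H4)
      = 0.235·0.579 + 0.11·0.054 + 0.128·0.047 + 0.155·0.32
      = 0.136065 + 0.00594 + 0.006016 + 0.0496 = 0.197621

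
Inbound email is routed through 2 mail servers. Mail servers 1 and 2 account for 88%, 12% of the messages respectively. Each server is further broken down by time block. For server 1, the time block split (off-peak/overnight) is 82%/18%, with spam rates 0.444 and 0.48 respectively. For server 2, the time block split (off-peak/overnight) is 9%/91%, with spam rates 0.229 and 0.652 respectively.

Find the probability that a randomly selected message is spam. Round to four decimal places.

P(S|1) = 0.82·0.444 + 0.18·0.48 = 0.36408 + 0.0864 = 0.45048
P(S|2) = 0.09·0.229 + 0.91·0.652 = 0.02061 + 0.59332 = 0.61393
By total probability over the outer partition,
P(S) = 0.88·0.45048 + 0.12·0.61393
      = 0.3964224 + 0.0736716 = 0.470094

0.4701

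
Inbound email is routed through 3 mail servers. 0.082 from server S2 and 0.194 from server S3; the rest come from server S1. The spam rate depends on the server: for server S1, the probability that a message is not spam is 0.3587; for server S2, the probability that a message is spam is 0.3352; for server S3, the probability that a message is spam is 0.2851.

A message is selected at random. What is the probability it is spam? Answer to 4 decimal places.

P(S1) = 1 − (0.082 + 0.194) = 0.724.
P(S|S1) = 1 − 0.3587 = 0.6413.
Summing over the partition,
P(S) = P(S|S1)·P(S1) + P(S|S2)·P(S2) + P(S|S3)·P(S3)
      = 0.6413·0.724 + 0.3352·0.082 + 0.2851·0.194
      = 0.4643012 + 0.0274864 + 0.0553094 = 0.547097

0.5471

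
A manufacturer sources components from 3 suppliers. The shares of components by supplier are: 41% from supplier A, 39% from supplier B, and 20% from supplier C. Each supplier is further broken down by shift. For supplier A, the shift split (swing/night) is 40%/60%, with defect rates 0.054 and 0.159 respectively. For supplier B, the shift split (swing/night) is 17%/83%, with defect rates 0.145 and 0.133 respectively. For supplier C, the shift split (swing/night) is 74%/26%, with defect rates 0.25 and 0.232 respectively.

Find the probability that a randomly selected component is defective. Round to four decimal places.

P(D) ≈ 0.1497

P(D|A) = 0.4·0.054 + 0.6·0.159 = 0.0216 + 0.0954 = 0.117
P(D|B) = 0.17·0.145 + 0.83·0.133 = 0.02465 + 0.11039 = 0.13504
P(D|C) = 0.74·0.25 + 0.26·0.232 = 0.185 + 0.06032 = 0.24532
By total probability over the outer partition,
P(D) = 0.41·0.117 + 0.39·0.13504 + 0.2·0.24532
      = 0.04797 + 0.0526656 + 0.049064 = 0.1496996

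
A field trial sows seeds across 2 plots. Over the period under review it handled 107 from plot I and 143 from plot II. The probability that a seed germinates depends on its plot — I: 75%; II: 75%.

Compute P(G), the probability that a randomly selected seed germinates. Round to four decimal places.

Total: 107 + 143 = 250.
P(I) = 107/250 = 0.428. P(II) = 143/250 = 0.572.
P(G) = P(G|I)·P(I) + P(G|II)·P(II)
      = 0.75·0.428 + 0.75·0.572
      = 0.321 + 0.429 = 0.75

P(G) ≈ 0.7500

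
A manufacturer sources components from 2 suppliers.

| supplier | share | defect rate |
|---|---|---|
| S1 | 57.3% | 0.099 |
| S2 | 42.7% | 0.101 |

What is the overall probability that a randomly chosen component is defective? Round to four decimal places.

P(D) ≈ 0.0999

By the law of total probability,
P(D) = P(D|S1)·P(S1) + P(D|S2)·P(S2)
      = 0.099·0.573 + 0.101·0.427
      = 0.056727 + 0.043127 = 0.099854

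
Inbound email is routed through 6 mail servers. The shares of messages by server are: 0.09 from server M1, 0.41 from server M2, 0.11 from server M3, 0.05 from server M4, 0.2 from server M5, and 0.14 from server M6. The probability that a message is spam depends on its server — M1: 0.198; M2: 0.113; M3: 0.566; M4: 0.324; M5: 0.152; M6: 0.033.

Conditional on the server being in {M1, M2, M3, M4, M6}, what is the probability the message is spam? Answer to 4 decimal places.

0.1840

Let J = {M1, M2, M3, M4, M6}.
P(J) = 0.09 + 0.41 + 0.11 + 0.05 + 0.14 = 0.8.
P(S ∩ J) = 0.198·0.09 + 0.113·0.41 + 0.566·0.11 + 0.324·0.05 + 0.033·0.14 = 0.01782 + 0.04633 + 0.06226 + 0.0162 + 0.00462 = 0.14723.
P(S | J) = 0.14723 / 0.8 = 0.184038…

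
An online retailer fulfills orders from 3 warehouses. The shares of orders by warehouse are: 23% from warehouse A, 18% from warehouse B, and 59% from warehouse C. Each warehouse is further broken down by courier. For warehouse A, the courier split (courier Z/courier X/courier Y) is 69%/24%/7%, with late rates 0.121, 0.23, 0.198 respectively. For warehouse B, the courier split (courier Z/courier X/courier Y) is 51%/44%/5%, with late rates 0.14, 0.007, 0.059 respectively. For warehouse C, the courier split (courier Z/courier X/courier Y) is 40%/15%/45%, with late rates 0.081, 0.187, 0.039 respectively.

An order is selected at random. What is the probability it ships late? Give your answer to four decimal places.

P(L|A) = 0.69·0.121 + 0.24·0.23 + 0.07·0.198 = 0.08349 + 0.0552 + 0.01386 = 0.15255
P(L|B) = 0.51·0.14 + 0.44·0.007 + 0.05·0.059 = 0.0714 + 0.00308 + 0.00295 = 0.07743
P(L|C) = 0.4·0.081 + 0.15·0.187 + 0.45·0.039 = 0.0324 + 0.02805 + 0.01755 = 0.078
By total probability over the outer partition,
P(L) = 0.23·0.15255 + 0.18·0.07743 + 0.59·0.078
      = 0.0350865 + 0.0139374 + 0.04602 = 0.0950439

0.0950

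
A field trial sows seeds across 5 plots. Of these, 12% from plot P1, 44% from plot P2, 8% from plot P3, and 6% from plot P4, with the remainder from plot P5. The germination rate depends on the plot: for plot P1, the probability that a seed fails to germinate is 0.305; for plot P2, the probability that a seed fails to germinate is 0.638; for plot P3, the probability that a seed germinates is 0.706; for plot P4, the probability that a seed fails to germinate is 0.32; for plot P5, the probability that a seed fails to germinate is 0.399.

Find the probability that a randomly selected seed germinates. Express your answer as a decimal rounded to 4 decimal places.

P(P5) = 1 − (0.12 + 0.44 + 0.08 + 0.06) = 0.3.
P(G|P1) = 1 − 0.305 = 0.695.
P(G|P2) = 1 − 0.638 = 0.362.
P(G|P4) = 1 − 0.32 = 0.68.
P(G|P5) = 1 − 0.399 = 0.601.
P(G) = P(G|P1)·P(P1) + P(G|P2)·P(P2) + P(G|P3)·P(P3) + P(G|P4)·P(P4) + P(G|P5)·P(P5)
      = 0.695·0.12 + 0.362·0.44 + 0.706·0.08 + 0.68·0.06 + 0.601·0.3
      = 0.0834 + 0.15928 + 0.05648 + 0.0408 + 0.1803 = 0.52026

P(G) ≈ 0.5203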